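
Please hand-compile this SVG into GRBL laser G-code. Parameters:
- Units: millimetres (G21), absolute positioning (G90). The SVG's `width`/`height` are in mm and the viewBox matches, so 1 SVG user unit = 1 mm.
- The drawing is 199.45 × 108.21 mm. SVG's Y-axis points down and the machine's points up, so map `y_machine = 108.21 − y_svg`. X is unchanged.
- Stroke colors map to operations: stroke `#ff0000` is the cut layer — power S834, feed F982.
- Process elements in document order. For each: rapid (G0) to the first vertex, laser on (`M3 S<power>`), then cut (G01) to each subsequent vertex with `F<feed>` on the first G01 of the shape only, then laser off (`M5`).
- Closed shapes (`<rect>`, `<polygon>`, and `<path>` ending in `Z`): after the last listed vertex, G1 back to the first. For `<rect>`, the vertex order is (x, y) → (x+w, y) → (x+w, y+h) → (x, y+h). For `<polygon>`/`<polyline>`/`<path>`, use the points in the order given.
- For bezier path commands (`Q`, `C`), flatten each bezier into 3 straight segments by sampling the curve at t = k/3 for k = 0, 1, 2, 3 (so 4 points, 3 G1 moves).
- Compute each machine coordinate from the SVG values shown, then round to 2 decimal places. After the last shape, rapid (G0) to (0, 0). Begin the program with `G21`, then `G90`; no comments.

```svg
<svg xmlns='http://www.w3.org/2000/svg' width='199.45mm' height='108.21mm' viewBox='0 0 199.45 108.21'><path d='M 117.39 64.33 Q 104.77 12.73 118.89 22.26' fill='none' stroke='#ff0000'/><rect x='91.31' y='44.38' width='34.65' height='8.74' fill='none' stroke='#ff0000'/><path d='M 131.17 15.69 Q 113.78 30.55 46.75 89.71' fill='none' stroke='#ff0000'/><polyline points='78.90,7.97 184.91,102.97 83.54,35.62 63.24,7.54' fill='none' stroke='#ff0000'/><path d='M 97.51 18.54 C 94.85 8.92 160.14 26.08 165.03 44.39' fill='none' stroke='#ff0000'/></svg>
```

G21
G90
G0 X117.39 Y43.88
M3 S834
G01 X111.95 Y71.49 F982
G01 X112.45 Y85.51
G01 X118.89 Y85.95
M5
G0 X91.31 Y63.83
M3 S834
G01 X125.96 Y63.83 F982
G01 X125.96 Y55.09
G01 X91.31 Y55.09
G01 X91.31 Y63.83
M5
G0 X131.17 Y92.52
M3 S834
G01 X114.06 Y77.69 F982
G01 X85.92 Y53.02
G01 X46.75 Y18.50
M5
G0 X78.90 Y100.24
M3 S834
G01 X184.91 Y5.24 F982
G01 X83.54 Y72.59
G01 X63.24 Y100.67
M5
G0 X97.51 Y89.67
M3 S834
G01 X112.75 Y91.31 F982
G01 X144.76 Y80.80
G01 X165.03 Y63.82
M5
G0 X0.00 Y0.00

Since the viewBox matches the mm dimensions, user units are millimetres directly. The only transform is the Y-flip y_m = 108.21 − y_svg.

Shape 1 is a quadratic bezier drawn with `<path>`. Its stroke #ff0000 means cut at S834, F982. After flipping Y the toolpath is (117.39,43.88) → (111.95,71.49) → (112.45,85.51) → (118.89,85.95).

Shape 2 is a rectangle drawn with `<rect>`. Its stroke #ff0000 means cut at S834, F982. After flipping Y the toolpath is (91.31,63.83) → (125.96,63.83) → (125.96,55.09) → (91.31,55.09) → (91.31,63.83), returning to the start.

Shape 3 is a quadratic bezier drawn with `<path>`. Its stroke #ff0000 means cut at S834, F982. After flipping Y the toolpath is (131.17,92.52) → (114.06,77.69) → (85.92,53.02) → (46.75,18.50).

Shape 4 is a open polyline drawn with `<polyline>`. Its stroke #ff0000 means cut at S834, F982. After flipping Y the toolpath is (78.90,100.24) → (184.91,5.24) → (83.54,72.59) → (63.24,100.67).

Shape 5 is a cubic bezier drawn with `<path>`. Its stroke #ff0000 means cut at S834, F982. After flipping Y the toolpath is (97.51,89.67) → (112.75,91.31) → (144.76,80.80) → (165.03,63.82).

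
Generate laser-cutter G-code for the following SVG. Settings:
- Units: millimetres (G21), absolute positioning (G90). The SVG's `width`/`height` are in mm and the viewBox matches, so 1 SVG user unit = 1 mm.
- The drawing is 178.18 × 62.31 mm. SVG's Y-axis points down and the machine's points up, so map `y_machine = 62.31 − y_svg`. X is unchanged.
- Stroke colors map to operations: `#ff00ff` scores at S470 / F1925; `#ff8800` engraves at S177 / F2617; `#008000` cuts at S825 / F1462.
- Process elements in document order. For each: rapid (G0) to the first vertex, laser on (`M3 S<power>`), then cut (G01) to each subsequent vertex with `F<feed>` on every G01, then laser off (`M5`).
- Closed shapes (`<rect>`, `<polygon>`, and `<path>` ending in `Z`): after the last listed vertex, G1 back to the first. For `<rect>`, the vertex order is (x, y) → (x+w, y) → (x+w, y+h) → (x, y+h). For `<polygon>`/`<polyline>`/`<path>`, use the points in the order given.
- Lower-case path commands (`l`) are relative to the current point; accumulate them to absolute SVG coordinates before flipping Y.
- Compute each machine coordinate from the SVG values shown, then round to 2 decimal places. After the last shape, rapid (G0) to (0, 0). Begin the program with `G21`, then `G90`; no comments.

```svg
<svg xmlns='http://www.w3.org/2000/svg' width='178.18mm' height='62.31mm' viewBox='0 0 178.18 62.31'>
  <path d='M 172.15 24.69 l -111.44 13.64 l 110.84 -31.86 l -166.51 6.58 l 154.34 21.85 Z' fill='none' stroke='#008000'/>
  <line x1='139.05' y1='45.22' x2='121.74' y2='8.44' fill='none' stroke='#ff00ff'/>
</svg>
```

1 u = 1 mm; y_m = 62.31 − y.

[1] `<path>` closed polygon, #008000→cut S825 F1462: (172.15,37.62) → (60.71,23.98) → (171.55,55.84) → (5.04,49.26) → (159.38,27.41) → (172.15,37.62) (closed)

[2] `<line>` line segment, #ff00ff→score S470 F1925: (139.05,17.09) → (121.74,53.87)

G21
G90
G0 X172.15 Y37.62
M3 S825
G01 X60.71 Y23.98 F1462
G01 X171.55 Y55.84 F1462
G01 X5.04 Y49.26 F1462
G01 X159.38 Y27.41 F1462
G01 X172.15 Y37.62 F1462
M5
G0 X139.05 Y17.09
M3 S470
G01 X121.74 Y53.87 F1925
M5
G0 X0.00 Y0.00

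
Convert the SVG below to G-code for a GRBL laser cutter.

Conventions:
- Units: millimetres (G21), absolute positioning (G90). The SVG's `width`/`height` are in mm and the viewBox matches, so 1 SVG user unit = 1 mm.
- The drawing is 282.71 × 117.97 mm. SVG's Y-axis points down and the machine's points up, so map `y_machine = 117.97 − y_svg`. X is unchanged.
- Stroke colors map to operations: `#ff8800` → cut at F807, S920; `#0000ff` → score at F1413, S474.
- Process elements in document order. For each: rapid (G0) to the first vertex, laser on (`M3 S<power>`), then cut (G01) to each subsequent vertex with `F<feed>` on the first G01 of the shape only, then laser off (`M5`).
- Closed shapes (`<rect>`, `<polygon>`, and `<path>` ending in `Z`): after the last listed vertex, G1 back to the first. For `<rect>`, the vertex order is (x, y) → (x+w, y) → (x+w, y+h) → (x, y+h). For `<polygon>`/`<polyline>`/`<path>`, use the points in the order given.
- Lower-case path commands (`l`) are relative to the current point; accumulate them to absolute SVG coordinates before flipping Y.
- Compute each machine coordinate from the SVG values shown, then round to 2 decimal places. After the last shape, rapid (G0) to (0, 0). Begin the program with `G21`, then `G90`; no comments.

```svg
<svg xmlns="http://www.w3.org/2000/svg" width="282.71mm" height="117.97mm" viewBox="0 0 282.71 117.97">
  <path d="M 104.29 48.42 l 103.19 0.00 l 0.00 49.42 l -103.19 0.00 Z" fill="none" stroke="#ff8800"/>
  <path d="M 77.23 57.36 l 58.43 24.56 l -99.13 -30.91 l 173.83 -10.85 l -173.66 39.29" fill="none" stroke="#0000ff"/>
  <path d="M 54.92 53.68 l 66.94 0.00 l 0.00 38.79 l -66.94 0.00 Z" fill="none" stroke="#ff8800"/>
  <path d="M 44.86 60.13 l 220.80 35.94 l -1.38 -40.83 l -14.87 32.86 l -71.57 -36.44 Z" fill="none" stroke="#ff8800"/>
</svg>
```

Since the viewBox matches the mm dimensions, user units are millimetres directly. The only transform is the Y-flip y_m = 117.97 − y_svg.

Shape 1 is a rectangle drawn with `<path>`. Its stroke #ff8800 means cut at S920, F807. After flipping Y the toolpath is (104.29,69.55) → (207.48,69.55) → (207.48,20.13) → (104.29,20.13) → (104.29,69.55), returning to the start.

Shape 2 is a open polyline drawn with `<path>`. Its stroke #0000ff means score at S474, F1413. After flipping Y the toolpath is (77.23,60.61) → (135.66,36.05) → (36.53,66.96) → (210.36,77.81) → (36.70,38.52).

Shape 3 is a rectangle drawn with `<path>`. Its stroke #ff8800 means cut at S920, F807. After flipping Y the toolpath is (54.92,64.29) → (121.86,64.29) → (121.86,25.50) → (54.92,25.50) → (54.92,64.29), returning to the start.

Shape 4 is a closed polygon drawn with `<path>`. Its stroke #ff8800 means cut at S920, F807. After flipping Y the toolpath is (44.86,57.84) → (265.66,21.90) → (264.28,62.73) → (249.41,29.87) → (177.84,66.31) → (44.86,57.84), returning to the start.

G21
G90
G0 X104.29 Y69.55
M3 S920
G01 X207.48 Y69.55 F807
G01 X207.48 Y20.13
G01 X104.29 Y20.13
G01 X104.29 Y69.55
M5
G0 X77.23 Y60.61
M3 S474
G01 X135.66 Y36.05 F1413
G01 X36.53 Y66.96
G01 X210.36 Y77.81
G01 X36.70 Y38.52
M5
G0 X54.92 Y64.29
M3 S920
G01 X121.86 Y64.29 F807
G01 X121.86 Y25.50
G01 X54.92 Y25.50
G01 X54.92 Y64.29
M5
G0 X44.86 Y57.84
M3 S920
G01 X265.66 Y21.90 F807
G01 X264.28 Y62.73
G01 X249.41 Y29.87
G01 X177.84 Y66.31
G01 X44.86 Y57.84
M5
G0 X0.00 Y0.00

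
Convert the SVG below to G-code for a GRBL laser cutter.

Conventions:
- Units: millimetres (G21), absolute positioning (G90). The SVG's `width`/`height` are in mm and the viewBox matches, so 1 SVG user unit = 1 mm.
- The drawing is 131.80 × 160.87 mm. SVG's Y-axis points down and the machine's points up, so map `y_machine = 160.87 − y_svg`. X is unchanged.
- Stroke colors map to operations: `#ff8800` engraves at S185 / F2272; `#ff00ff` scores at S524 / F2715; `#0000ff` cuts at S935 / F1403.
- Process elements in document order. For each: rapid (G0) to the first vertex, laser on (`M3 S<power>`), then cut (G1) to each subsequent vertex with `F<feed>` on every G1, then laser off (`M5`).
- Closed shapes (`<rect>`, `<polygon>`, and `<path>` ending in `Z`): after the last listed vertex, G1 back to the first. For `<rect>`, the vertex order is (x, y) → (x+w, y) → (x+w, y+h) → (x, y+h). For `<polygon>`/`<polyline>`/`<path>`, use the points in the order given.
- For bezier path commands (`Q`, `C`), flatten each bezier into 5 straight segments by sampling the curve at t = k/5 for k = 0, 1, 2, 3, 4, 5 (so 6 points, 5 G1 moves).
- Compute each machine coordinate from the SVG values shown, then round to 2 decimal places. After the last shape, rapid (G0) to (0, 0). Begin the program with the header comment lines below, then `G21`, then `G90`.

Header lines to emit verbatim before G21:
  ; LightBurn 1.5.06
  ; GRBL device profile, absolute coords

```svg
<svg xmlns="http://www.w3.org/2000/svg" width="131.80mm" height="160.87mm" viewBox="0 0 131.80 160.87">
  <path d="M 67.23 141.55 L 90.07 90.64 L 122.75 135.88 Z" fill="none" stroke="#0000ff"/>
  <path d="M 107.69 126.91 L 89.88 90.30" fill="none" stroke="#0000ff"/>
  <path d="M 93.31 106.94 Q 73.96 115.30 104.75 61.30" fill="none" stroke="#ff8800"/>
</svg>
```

1 u = 1 mm; y_m = 160.87 − y.

[1] `<path>` regular polygon, #0000ff→cut S935 F1403: (67.23,19.32) → (90.07,70.23) → (122.75,24.99) → (67.23,19.32) (closed)

[2] `<path>` line segment, #0000ff→cut S935 F1403: (107.69,33.96) → (89.88,70.57)

[3] `<path>` quadratic bezier, #ff8800→engrave S185 F2272: (93.31,53.93) → (87.58,53.08) → (85.85,57.22) → (88.14,66.35) → (94.44,80.46) → (104.75,99.57)

; LightBurn 1.5.06
; GRBL device profile, absolute coords
G21
G90
G0 X67.23 Y19.32
M3 S935
G1 X90.07 Y70.23 F1403
G1 X122.75 Y24.99 F1403
G1 X67.23 Y19.32 F1403
M5
G0 X107.69 Y33.96
M3 S935
G1 X89.88 Y70.57 F1403
M5
G0 X93.31 Y53.93
M3 S185
G1 X87.58 Y53.08 F2272
G1 X85.85 Y57.22 F2272
G1 X88.14 Y66.35 F2272
G1 X94.44 Y80.46 F2272
G1 X104.75 Y99.57 F2272
M5
G0 X0.00 Y0.00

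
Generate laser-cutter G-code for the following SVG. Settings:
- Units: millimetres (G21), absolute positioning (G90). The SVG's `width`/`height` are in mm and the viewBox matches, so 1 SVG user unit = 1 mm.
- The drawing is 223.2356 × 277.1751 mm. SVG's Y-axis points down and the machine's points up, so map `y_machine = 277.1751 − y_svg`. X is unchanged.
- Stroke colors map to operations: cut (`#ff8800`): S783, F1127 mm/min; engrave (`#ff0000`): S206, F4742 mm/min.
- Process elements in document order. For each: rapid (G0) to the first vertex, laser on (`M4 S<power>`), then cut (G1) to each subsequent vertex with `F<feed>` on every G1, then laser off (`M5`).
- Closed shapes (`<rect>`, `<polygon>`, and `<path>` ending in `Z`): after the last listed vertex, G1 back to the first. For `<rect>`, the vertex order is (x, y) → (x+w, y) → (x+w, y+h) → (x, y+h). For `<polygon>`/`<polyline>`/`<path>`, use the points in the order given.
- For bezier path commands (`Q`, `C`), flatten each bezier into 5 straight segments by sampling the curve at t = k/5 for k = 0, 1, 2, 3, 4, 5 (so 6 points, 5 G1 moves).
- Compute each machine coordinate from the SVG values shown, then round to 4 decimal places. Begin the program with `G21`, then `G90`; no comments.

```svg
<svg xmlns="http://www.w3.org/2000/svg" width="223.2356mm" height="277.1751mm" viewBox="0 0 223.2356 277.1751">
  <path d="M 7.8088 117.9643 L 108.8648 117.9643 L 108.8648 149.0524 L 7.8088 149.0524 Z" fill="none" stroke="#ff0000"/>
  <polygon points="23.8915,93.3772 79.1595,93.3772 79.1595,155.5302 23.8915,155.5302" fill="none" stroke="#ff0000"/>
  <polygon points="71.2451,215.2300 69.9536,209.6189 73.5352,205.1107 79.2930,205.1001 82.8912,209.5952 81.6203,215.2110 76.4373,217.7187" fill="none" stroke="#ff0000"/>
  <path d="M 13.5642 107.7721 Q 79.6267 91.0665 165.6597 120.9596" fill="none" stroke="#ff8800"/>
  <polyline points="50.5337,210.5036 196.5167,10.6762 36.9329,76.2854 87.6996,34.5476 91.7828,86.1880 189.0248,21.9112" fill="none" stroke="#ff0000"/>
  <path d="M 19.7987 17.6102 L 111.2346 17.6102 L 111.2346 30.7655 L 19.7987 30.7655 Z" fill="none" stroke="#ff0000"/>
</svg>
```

1 u = 1 mm; y_m = 277.1751 − y.

[1] `<path>` rectangle, #ff0000→engrave S206 F4742: (7.8088,159.2108) → (108.8648,159.2108) → (108.8648,128.1227) → (7.8088,128.1227) → (7.8088,159.2108) (closed)

[2] `<polygon>` rectangle, #ff0000→engrave S206 F4742: (23.8915,183.7979) → (79.1595,183.7979) → (79.1595,121.6449) → (23.8915,121.6449) → (23.8915,183.7979) (closed)

[3] `<polygon>` regular polygon, #ff0000→engrave S206 F4742: (71.2451,61.9451) → (69.9536,67.5562) → (73.5352,72.0644) → (79.2930,72.0750) → (82.8912,67.5799) → (81.6203,61.9641) → (76.4373,59.4564) → (71.2451,61.9451) (closed)

[4] `<path>` quadratic bezier, #ff8800→cut S783 F1127: (13.5642,169.4030) → (40.7880,174.2213) → (69.6095,175.3117) → (100.0286,172.6742) → (132.0453,166.3088) → (165.6597,156.2155)

[5] `<polyline>` open polyline, #ff0000→engrave S206 F4742: (50.5337,66.6715) → (196.5167,266.4989) → (36.9329,200.8897) → (87.6996,242.6275) → (91.7828,190.9871) → (189.0248,255.2639)

[6] `<path>` rectangle, #ff0000→engrave S206 F4742: (19.7987,259.5649) → (111.2346,259.5649) → (111.2346,246.4096) → (19.7987,246.4096) → (19.7987,259.5649) (closed)

G21
G90
G0 X7.8088 Y159.2108
M4 S206
G1 X108.8648 Y159.2108 F4742
G1 X108.8648 Y128.1227 F4742
G1 X7.8088 Y128.1227 F4742
G1 X7.8088 Y159.2108 F4742
M5
G0 X23.8915 Y183.7979
M4 S206
G1 X79.1595 Y183.7979 F4742
G1 X79.1595 Y121.6449 F4742
G1 X23.8915 Y121.6449 F4742
G1 X23.8915 Y183.7979 F4742
M5
G0 X71.2451 Y61.9451
M4 S206
G1 X69.9536 Y67.5562 F4742
G1 X73.5352 Y72.0644 F4742
G1 X79.2930 Y72.0750 F4742
G1 X82.8912 Y67.5799 F4742
G1 X81.6203 Y61.9641 F4742
G1 X76.4373 Y59.4564 F4742
G1 X71.2451 Y61.9451 F4742
M5
G0 X13.5642 Y169.4030
M4 S783
G1 X40.7880 Y174.2213 F1127
G1 X69.6095 Y175.3117 F1127
G1 X100.0286 Y172.6742 F1127
G1 X132.0453 Y166.3088 F1127
G1 X165.6597 Y156.2155 F1127
M5
G0 X50.5337 Y66.6715
M4 S206
G1 X196.5167 Y266.4989 F4742
G1 X36.9329 Y200.8897 F4742
G1 X87.6996 Y242.6275 F4742
G1 X91.7828 Y190.9871 F4742
G1 X189.0248 Y255.2639 F4742
M5
G0 X19.7987 Y259.5649
M4 S206
G1 X111.2346 Y259.5649 F4742
G1 X111.2346 Y246.4096 F4742
G1 X19.7987 Y246.4096 F4742
G1 X19.7987 Y259.5649 F4742
M5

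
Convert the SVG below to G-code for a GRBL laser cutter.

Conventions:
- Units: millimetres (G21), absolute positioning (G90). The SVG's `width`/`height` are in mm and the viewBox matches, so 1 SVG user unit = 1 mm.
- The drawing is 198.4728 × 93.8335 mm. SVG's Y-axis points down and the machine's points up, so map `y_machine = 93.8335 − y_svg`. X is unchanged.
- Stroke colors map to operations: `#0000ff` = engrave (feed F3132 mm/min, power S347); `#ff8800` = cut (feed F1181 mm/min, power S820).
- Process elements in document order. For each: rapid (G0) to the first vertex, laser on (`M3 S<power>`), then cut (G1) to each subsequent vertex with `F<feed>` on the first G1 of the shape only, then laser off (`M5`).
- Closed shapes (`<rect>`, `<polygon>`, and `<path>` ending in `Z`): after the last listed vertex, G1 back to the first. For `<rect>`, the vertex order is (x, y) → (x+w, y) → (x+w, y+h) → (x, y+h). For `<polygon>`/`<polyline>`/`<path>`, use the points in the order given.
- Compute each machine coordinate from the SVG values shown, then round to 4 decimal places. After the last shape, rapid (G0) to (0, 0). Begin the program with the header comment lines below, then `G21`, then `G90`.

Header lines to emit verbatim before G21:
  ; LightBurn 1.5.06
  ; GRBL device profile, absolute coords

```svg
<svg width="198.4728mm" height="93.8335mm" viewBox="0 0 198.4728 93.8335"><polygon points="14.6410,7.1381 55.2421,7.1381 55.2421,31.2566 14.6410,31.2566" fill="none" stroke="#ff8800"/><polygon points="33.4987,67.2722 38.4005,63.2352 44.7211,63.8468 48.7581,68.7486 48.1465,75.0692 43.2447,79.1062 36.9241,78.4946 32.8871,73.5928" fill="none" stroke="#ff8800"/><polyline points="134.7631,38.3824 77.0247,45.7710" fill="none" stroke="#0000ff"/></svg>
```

; LightBurn 1.5.06
; GRBL device profile, absolute coords
G21
G90
G0 X14.6410 Y86.6954
M3 S820
G1 X55.2421 Y86.6954 F1181
G1 X55.2421 Y62.5769
G1 X14.6410 Y62.5769
G1 X14.6410 Y86.6954
M5
G0 X33.4987 Y26.5613
M3 S820
G1 X38.4005 Y30.5983 F1181
G1 X44.7211 Y29.9867
G1 X48.7581 Y25.0849
G1 X48.1465 Y18.7643
G1 X43.2447 Y14.7273
G1 X36.9241 Y15.3389
G1 X32.8871 Y20.2407
G1 X33.4987 Y26.5613
M5
G0 X134.7631 Y55.4511
M3 S347
G1 X77.0247 Y48.0625 F3132
M5
G0 X0.0000 Y0.0000

viewBox `0 0 198.4728 93.8335` with mm width/height → 1 unit = 1 mm. Flip: y_m = 93.8335 − y_svg.

**Shape 1** — `<polygon>` rectangle, stroke `#ff8800` → cut (S820, F1181). Machine vertices: (14.6410,86.6954) → (55.2421,86.6954) → (55.2421,62.5769) → (14.6410,62.5769) → (14.6410,86.6954). Closed: final G1 returns to the first vertex.

**Shape 2** — `<polygon>` regular polygon, stroke `#ff8800` → cut (S820, F1181). Machine vertices: (33.4987,26.5613) → (38.4005,30.5983) → (44.7211,29.9867) → (48.7581,25.0849) → (48.1465,18.7643) → (43.2447,14.7273) → (36.9241,15.3389) → (32.8871,20.2407) → (33.4987,26.5613). Closed: final G1 returns to the first vertex.

**Shape 3** — `<polyline>` line segment, stroke `#0000ff` → engrave (S347, F3132). Machine vertices: (134.7631,55.4511) → (77.0247,48.0625). Open path.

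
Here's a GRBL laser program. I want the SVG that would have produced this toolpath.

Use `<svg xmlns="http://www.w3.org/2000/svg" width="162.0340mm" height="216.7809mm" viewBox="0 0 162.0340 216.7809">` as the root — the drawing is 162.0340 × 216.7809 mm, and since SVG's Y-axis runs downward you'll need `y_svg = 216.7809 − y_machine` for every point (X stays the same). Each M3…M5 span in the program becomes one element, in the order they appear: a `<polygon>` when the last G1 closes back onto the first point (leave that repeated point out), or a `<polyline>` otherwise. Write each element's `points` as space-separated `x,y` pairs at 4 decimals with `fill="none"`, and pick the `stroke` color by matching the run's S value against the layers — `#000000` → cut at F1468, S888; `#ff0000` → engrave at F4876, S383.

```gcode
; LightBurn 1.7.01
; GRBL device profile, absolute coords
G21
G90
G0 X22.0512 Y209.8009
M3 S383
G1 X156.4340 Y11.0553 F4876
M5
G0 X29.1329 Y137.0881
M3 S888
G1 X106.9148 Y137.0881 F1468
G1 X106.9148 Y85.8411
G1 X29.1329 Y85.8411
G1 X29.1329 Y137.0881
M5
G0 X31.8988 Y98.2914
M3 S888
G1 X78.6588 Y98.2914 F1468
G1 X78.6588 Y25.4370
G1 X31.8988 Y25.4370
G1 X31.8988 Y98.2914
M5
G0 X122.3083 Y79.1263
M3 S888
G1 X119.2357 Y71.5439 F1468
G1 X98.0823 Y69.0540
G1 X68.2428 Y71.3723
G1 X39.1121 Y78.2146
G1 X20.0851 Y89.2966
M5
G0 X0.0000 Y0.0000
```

<svg xmlns="http://www.w3.org/2000/svg" width="162.0340mm" height="216.7809mm" viewBox="0 0 162.0340 216.7809">
  <polyline points="22.0512,6.9800 156.4340,205.7256" fill="none" stroke="#ff0000"/>
  <polygon points="29.1329,79.6928 106.9148,79.6928 106.9148,130.9398 29.1329,130.9398" fill="none" stroke="#000000"/>
  <polygon points="31.8988,118.4895 78.6588,118.4895 78.6588,191.3439 31.8988,191.3439" fill="none" stroke="#000000"/>
  <polyline points="122.3083,137.6546 119.2357,145.2370 98.0823,147.7269 68.2428,145.4086 39.1121,138.5663 20.0851,127.4843" fill="none" stroke="#000000"/>
</svg>

Machine Y-up, SVG Y-down with viewBox height 216.7809, so y_svg = 216.7809 − y_machine; X carries over.

Run 1: the run's S383 means `#ff0000` (engrave). The run is open, so emit a `<polyline>` with points (Y-flipped): 22.0512,6.9800 156.4340,205.7256.

Run 2: power S888 maps to stroke `#000000` (cut). The run returns to its start, so emit a `<polygon>` with points (Y-flipped): 29.1329,79.6928 106.9148,79.6928 106.9148,130.9398 29.1329,130.9398.

Run 3: the run's S888 means `#000000` (cut). The run returns to its start, so emit a `<polygon>` with points (Y-flipped): 31.8988,118.4895 78.6588,118.4895 78.6588,191.3439 31.8988,191.3439.

Run 4: the run's S888 means `#000000` (cut). The run is open, so emit a `<polyline>` with points (Y-flipped): 122.3083,137.6546 119.2357,145.2370 98.0823,147.7269 68.2428,145.4086 39.1121,138.5663 20.0851,127.4843.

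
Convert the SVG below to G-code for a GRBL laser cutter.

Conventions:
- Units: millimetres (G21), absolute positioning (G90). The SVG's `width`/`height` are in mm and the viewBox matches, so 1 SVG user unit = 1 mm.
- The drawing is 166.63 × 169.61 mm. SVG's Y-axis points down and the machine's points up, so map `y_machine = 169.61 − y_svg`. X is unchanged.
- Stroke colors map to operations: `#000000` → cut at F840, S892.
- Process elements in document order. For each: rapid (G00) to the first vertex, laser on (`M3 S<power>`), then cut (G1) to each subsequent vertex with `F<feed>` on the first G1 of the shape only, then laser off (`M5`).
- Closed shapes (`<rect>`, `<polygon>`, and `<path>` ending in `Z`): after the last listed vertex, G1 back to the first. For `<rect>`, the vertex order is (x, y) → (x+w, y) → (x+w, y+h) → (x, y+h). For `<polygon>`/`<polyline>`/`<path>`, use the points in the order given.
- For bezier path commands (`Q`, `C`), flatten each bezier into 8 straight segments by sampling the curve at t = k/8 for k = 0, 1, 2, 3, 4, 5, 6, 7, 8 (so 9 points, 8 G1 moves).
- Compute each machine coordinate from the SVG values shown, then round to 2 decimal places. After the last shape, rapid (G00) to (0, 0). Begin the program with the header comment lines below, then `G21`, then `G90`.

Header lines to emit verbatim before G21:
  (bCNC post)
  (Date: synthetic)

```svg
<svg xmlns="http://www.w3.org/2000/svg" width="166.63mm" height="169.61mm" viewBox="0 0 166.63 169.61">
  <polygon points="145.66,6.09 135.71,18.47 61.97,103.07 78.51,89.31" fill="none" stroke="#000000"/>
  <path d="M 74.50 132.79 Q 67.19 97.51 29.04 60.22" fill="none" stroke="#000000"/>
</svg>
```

Since the viewBox matches the mm dimensions, user units are millimetres directly. The only transform is the Y-flip y_m = 169.61 − y_svg.

Shape 1 is a closed polygon drawn with `<polygon>`. Its stroke #000000 means cut at S892, F840. After flipping Y the toolpath is (145.66,163.52) → (135.71,151.14) → (61.97,66.54) → (78.51,80.30) → (145.66,163.52), returning to the start.

Shape 2 is a quadratic bezier drawn with `<path>`. Its stroke #000000 means cut at S892, F840. After flipping Y the toolpath is (74.50,36.82) → (72.19,45.67) → (68.92,54.59) → (64.68,63.56) → (59.48,72.60) → (53.32,81.71) → (46.19,90.87) → (38.10,100.10) → (29.04,109.39).

(bCNC post)
(Date: synthetic)
G21
G90
G00 X145.66 Y163.52
M3 S892
G1 X135.71 Y151.14 F840
G1 X61.97 Y66.54
G1 X78.51 Y80.30
G1 X145.66 Y163.52
M5
G00 X74.50 Y36.82
M3 S892
G1 X72.19 Y45.67 F840
G1 X68.92 Y54.59
G1 X64.68 Y63.56
G1 X59.48 Y72.60
G1 X53.32 Y81.71
G1 X46.19 Y90.87
G1 X38.10 Y100.10
G1 X29.04 Y109.39
M5
G00 X0.00 Y0.00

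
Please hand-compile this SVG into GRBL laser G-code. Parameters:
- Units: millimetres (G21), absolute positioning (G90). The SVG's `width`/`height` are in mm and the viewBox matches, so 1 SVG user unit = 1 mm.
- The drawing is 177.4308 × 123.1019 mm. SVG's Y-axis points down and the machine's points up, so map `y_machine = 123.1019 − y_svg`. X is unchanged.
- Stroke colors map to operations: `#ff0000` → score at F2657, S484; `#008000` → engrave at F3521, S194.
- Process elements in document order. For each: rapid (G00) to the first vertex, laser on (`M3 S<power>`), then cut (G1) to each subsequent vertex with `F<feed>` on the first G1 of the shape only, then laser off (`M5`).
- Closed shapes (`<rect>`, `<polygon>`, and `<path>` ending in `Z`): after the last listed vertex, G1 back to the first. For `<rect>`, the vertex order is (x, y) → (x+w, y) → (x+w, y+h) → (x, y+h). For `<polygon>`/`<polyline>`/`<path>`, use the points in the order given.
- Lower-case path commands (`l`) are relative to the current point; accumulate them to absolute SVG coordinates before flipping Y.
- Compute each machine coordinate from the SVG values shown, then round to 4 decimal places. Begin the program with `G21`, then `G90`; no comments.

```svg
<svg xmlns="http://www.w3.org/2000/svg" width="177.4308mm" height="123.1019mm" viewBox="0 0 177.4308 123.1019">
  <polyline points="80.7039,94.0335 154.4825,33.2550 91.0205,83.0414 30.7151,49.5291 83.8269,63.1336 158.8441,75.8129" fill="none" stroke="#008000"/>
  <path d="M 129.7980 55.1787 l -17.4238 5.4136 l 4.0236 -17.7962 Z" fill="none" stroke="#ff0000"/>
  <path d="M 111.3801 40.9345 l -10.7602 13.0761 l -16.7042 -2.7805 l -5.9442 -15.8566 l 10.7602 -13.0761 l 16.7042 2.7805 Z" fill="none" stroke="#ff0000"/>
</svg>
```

Since the viewBox matches the mm dimensions, user units are millimetres directly. The only transform is the Y-flip y_m = 123.1019 − y_svg.

Shape 1 is a open polyline drawn with `<polyline>`. Its stroke #008000 means engrave at S194, F3521. After flipping Y the toolpath is (80.7039,29.0684) → (154.4825,89.8469) → (91.0205,40.0605) → (30.7151,73.5728) → (83.8269,59.9683) → (158.8441,47.2890).

Shape 2 is a regular polygon drawn with `<path>`. Its stroke #ff0000 means score at S484, F2657. After flipping Y the toolpath is (129.7980,67.9232) → (112.3742,62.5096) → (116.3978,80.3058) → (129.7980,67.9232), returning to the start.

Shape 3 is a regular polygon drawn with `<path>`. Its stroke #ff0000 means score at S484, F2657. After flipping Y the toolpath is (111.3801,82.1674) → (100.6199,69.0913) → (83.9157,71.8718) → (77.9715,87.7284) → (88.7317,100.8045) → (105.4359,98.0240) → (111.3801,82.1674), returning to the start.

G21
G90
G00 X80.7039 Y29.0684
M3 S194
G1 X154.4825 Y89.8469 F3521
G1 X91.0205 Y40.0605
G1 X30.7151 Y73.5728
G1 X83.8269 Y59.9683
G1 X158.8441 Y47.2890
M5
G00 X129.7980 Y67.9232
M3 S484
G1 X112.3742 Y62.5096 F2657
G1 X116.3978 Y80.3058
G1 X129.7980 Y67.9232
M5
G00 X111.3801 Y82.1674
M3 S484
G1 X100.6199 Y69.0913 F2657
G1 X83.9157 Y71.8718
G1 X77.9715 Y87.7284
G1 X88.7317 Y100.8045
G1 X105.4359 Y98.0240
G1 X111.3801 Y82.1674
M5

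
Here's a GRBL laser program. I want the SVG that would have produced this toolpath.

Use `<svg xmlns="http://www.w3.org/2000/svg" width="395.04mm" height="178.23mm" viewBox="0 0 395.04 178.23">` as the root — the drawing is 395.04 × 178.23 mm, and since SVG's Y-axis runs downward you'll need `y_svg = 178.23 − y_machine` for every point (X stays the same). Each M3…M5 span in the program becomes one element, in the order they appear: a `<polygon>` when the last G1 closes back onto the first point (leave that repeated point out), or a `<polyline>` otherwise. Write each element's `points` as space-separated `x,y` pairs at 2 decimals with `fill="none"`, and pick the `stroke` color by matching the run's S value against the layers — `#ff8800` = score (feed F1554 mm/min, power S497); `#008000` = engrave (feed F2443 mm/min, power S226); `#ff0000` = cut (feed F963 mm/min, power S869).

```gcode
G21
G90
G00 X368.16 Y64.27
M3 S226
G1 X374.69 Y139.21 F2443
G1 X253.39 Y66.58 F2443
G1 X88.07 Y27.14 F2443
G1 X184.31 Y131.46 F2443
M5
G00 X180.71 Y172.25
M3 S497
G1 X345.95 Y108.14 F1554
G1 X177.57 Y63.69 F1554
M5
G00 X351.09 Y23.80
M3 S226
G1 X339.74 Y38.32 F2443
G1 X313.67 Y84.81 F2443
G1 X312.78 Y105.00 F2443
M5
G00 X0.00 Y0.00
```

<svg xmlns="http://www.w3.org/2000/svg" width="395.04mm" height="178.23mm" viewBox="0 0 395.04 178.23">
  <polyline points="368.16,113.96 374.69,39.02 253.39,111.65 88.07,151.09 184.31,46.77" fill="none" stroke="#008000"/>
  <polyline points="180.71,5.98 345.95,70.09 177.57,114.54" fill="none" stroke="#ff8800"/>
  <polyline points="351.09,154.43 339.74,139.91 313.67,93.42 312.78,73.23" fill="none" stroke="#008000"/>
</svg>

y_svg = 178.23 − y_m.

[1] S226→`#008000` (engrave); open run; points: 368.16,113.96 374.69,39.02 253.39,111.65 88.07,151.09 184.31,46.77

[2] S497→`#ff8800` (score); open run; points: 180.71,5.98 345.95,70.09 177.57,114.54

[3] S226→`#008000` (engrave); open run; points: 351.09,154.43 339.74,139.91 313.67,93.42 312.78,73.23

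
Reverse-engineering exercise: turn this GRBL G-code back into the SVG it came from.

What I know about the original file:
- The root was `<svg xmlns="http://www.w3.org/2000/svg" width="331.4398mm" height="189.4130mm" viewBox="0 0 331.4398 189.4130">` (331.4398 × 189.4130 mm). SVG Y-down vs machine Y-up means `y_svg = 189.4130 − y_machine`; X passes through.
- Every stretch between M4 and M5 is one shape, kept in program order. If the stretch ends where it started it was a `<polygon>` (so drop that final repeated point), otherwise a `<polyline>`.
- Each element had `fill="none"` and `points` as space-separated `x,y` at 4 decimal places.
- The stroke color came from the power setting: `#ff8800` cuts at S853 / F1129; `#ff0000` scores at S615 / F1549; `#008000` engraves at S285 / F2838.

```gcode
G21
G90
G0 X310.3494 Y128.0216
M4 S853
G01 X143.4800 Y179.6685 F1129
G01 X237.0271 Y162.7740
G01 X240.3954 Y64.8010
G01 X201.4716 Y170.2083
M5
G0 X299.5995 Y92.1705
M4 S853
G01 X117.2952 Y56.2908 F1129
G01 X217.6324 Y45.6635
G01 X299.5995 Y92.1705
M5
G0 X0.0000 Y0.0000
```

<svg xmlns="http://www.w3.org/2000/svg" width="331.4398mm" height="189.4130mm" viewBox="0 0 331.4398 189.4130">
  <polyline points="310.3494,61.3914 143.4800,9.7445 237.0271,26.6390 240.3954,124.6120 201.4716,19.2047" fill="none" stroke="#ff8800"/>
  <polygon points="299.5995,97.2425 117.2952,133.1222 217.6324,143.7495" fill="none" stroke="#ff8800"/>
</svg>

y_svg = 189.4130 − y_m. Every run uses S853, so all elements get stroke `#ff8800` (cut).

[1] open run; points: 310.3494,61.3914 143.4800,9.7445 237.0271,26.6390 240.3954,124.6120 201.4716,19.2047

[2] closed run; points: 299.5995,97.2425 117.2952,133.1222 217.6324,143.7495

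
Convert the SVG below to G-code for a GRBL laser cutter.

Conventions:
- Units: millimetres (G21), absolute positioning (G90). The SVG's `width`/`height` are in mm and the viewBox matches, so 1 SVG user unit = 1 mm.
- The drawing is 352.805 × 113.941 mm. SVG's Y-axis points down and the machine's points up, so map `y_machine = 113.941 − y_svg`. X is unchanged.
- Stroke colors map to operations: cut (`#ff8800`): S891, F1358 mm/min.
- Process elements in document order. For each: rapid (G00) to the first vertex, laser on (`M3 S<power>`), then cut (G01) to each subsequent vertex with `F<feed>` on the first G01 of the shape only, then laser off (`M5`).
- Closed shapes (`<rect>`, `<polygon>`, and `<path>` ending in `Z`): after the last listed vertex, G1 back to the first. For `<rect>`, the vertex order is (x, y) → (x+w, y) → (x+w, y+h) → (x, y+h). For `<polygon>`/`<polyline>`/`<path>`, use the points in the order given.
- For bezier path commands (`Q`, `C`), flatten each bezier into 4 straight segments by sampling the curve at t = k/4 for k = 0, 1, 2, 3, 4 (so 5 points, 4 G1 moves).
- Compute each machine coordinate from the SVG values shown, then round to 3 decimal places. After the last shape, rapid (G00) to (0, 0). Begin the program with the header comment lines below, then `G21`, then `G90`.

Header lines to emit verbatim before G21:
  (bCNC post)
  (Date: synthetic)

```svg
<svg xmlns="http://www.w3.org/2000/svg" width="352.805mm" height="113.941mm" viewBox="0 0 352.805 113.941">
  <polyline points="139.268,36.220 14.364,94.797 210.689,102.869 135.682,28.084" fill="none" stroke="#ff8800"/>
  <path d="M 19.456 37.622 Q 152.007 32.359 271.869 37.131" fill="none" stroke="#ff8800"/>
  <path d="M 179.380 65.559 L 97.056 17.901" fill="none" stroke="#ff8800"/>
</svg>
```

(bCNC post)
(Date: synthetic)
G21
G90
G00 X139.268 Y77.721
M3 S891
G01 X14.364 Y19.144 F1358
G01 X210.689 Y11.072
G01 X135.682 Y85.857
M5
G00 X19.456 Y76.319
M3 S891
G01 X84.938 Y78.323 F1358
G01 X148.835 Y79.073
G01 X211.145 Y78.569
G01 X271.869 Y76.810
M5
G00 X179.380 Y48.382
M3 S891
G01 X97.056 Y96.040 F1358
M5
G00 X0.000 Y0.000

Since the viewBox matches the mm dimensions, user units are millimetres directly. The only transform is the Y-flip y_m = 113.941 − y_svg.

Shape 1 is a open polyline drawn with `<polyline>`. Its stroke #ff8800 means cut at S891, F1358. After flipping Y the toolpath is (139.268,77.721) → (14.364,19.144) → (210.689,11.072) → (135.682,85.857).

Shape 2 is a quadratic bezier drawn with `<path>`. Its stroke #ff8800 means cut at S891, F1358. After flipping Y the toolpath is (19.456,76.319) → (84.938,78.323) → (148.835,79.073) → (211.145,78.569) → (271.869,76.810).

Shape 3 is a line segment drawn with `<path>`. Its stroke #ff8800 means cut at S891, F1358. After flipping Y the toolpath is (179.380,48.382) → (97.056,96.040).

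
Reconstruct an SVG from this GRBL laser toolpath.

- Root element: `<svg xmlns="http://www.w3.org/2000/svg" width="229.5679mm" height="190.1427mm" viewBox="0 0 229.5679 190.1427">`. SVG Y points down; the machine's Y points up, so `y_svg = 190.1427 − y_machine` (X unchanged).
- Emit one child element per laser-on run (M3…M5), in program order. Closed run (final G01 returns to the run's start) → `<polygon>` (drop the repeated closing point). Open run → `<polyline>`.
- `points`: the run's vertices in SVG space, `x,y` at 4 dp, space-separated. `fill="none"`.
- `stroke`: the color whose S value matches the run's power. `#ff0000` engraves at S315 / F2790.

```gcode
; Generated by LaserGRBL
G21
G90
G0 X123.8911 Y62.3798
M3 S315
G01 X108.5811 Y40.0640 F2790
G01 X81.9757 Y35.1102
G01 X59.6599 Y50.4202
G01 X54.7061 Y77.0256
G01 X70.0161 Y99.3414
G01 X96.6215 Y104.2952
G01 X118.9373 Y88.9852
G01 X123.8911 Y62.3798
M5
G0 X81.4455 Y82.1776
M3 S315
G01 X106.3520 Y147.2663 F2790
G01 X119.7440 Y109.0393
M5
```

<svg xmlns="http://www.w3.org/2000/svg" width="229.5679mm" height="190.1427mm" viewBox="0 0 229.5679 190.1427">
  <polygon points="123.8911,127.7629 108.5811,150.0787 81.9757,155.0325 59.6599,139.7225 54.7061,113.1171 70.0161,90.8013 96.6215,85.8475 118.9373,101.1575" fill="none" stroke="#ff0000"/>
  <polyline points="81.4455,107.9651 106.3520,42.8764 119.7440,81.1034" fill="none" stroke="#ff0000"/>
</svg>

y_svg = 190.1427 − y_m. Every run uses S315, so all elements get stroke `#ff0000` (engrave).

[1] closed run; points: 123.8911,127.7629 108.5811,150.0787 81.9757,155.0325 59.6599,139.7225 54.7061,113.1171 70.0161,90.8013 96.6215,85.8475 118.9373,101.1575

[2] open run; points: 81.4455,107.9651 106.3520,42.8764 119.7440,81.1034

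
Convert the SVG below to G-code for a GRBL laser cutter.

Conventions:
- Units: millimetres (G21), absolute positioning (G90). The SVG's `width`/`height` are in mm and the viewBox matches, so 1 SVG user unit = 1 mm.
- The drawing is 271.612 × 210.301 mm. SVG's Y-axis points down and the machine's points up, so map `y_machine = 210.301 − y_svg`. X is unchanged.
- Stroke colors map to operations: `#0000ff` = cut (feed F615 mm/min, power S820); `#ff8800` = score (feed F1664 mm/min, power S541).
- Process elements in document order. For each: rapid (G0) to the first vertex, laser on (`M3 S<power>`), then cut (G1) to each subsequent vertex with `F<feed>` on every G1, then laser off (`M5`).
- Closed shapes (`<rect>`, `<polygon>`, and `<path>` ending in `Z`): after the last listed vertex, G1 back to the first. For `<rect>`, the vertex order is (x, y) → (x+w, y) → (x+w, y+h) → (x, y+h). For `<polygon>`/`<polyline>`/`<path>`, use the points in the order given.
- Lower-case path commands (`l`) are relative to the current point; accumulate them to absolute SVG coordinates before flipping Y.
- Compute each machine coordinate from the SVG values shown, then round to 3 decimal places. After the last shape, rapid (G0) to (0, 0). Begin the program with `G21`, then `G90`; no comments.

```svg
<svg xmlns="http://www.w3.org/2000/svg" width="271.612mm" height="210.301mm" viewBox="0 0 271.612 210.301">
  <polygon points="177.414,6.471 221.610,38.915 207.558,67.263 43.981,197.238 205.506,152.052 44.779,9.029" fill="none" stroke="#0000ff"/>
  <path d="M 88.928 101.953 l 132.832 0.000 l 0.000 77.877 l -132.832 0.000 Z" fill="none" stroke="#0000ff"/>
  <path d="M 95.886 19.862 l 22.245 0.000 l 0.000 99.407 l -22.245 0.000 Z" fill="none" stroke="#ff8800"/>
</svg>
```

1 u = 1 mm; y_m = 210.301 − y.

[1] `<polygon>` closed polygon, #0000ff→cut S820 F615: (177.414,203.830) → (221.610,171.386) → (207.558,143.038) → (43.981,13.063) → (205.506,58.249) → (44.779,201.272) → (177.414,203.830) (closed)

[2] `<path>` rectangle, #0000ff→cut S820 F615: (88.928,108.348) → (221.760,108.348) → (221.760,30.471) → (88.928,30.471) → (88.928,108.348) (closed)

[3] `<path>` rectangle, #ff8800→score S541 F1664: (95.886,190.439) → (118.131,190.439) → (118.131,91.032) → (95.886,91.032) → (95.886,190.439) (closed)

G21
G90
G0 X177.414 Y203.830
M3 S820
G1 X221.610 Y171.386 F615
G1 X207.558 Y143.038 F615
G1 X43.981 Y13.063 F615
G1 X205.506 Y58.249 F615
G1 X44.779 Y201.272 F615
G1 X177.414 Y203.830 F615
M5
G0 X88.928 Y108.348
M3 S820
G1 X221.760 Y108.348 F615
G1 X221.760 Y30.471 F615
G1 X88.928 Y30.471 F615
G1 X88.928 Y108.348 F615
M5
G0 X95.886 Y190.439
M3 S541
G1 X118.131 Y190.439 F1664
G1 X118.131 Y91.032 F1664
G1 X95.886 Y91.032 F1664
G1 X95.886 Y190.439 F1664
M5
G0 X0.000 Y0.000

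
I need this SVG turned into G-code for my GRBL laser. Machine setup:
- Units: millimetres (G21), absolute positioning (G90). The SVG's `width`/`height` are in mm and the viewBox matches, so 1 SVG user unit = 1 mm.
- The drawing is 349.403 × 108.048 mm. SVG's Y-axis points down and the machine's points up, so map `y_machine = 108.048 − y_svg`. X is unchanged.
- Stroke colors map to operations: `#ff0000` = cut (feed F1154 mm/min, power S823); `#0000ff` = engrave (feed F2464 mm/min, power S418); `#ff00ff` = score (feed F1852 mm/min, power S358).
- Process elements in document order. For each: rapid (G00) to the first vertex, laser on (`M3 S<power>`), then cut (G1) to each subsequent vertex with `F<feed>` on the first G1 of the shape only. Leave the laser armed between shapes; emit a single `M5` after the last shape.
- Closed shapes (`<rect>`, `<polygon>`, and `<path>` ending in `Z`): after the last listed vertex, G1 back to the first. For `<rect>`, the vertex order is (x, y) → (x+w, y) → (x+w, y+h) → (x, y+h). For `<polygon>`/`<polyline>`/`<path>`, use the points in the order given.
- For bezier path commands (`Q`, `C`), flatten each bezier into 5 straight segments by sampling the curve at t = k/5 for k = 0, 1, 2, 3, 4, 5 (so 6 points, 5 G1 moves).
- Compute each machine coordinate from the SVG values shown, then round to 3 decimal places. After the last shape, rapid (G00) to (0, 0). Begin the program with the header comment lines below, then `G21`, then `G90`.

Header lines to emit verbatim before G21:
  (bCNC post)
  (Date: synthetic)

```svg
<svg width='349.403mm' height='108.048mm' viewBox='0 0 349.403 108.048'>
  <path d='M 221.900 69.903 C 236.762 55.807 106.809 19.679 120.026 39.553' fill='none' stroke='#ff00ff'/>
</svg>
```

(bCNC post)
(Date: synthetic)
G21
G90
G00 X221.900 Y38.145
M3 S358
G1 X215.743 Y48.622 F1852
G1 X188.654 Y60.641
G1 X154.456 Y70.457
G1 X126.972 Y74.323
G1 X120.026 Y68.495
M5
G00 X0.000 Y0.000

viewBox `0 0 349.403 108.048` with mm width/height → 1 unit = 1 mm. Flip: y_m = 108.048 − y_svg.

**Shape 1** — `<path>` cubic bezier, stroke `#ff00ff` → score (S358, F1852). Control points (SVG): P0=(221.900,69.903), P1=(236.762,55.807), P2=(106.809,19.679), P3=(120.026,39.553); sampled at t=k/5. Machine vertices: (221.900,38.145) → (215.743,48.622) → (188.654,60.641) → (154.456,70.457) → (126.972,74.323) → (120.026,68.495). Open path.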